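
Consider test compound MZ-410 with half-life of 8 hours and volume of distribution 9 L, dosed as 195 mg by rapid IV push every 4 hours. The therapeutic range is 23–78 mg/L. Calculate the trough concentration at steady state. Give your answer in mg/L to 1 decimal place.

Over one 4-h interval, 4/8 ≈ 0.5 half-lives elapse, leaving f ≈ 0.7071 of each dose.
At steady state, accumulation factor R = 1/(1 − e^(−kτ)) ≈ 3.4141.
Single-dose peak C₀ = D/Vd = 195/9 ≈ 21.667 mg/L.
Cmax,ss = C₀/(1 − f) ≈ 21.667/0.2929 ≈ 73.974 mg/L.
Steady-state trough Cmin,ss = Cmax,ss·f ≈ 73.974 × 0.7071 ≈ 52.307 mg/L.
Trough 52.3 mg/L vs MEC 23 mg/L: adequate.

52.3 mg/L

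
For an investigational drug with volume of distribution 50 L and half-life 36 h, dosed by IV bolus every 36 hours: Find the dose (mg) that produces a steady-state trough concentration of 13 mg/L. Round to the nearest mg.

650 mg

τ/t½ = 36/36 ≈ 1, so f = (1/2)^(36/36) ≈ 0.500000.
Cmin,ss = (D/Vd)·f/(1−f), so D = Cmin,ss·Vd·(1−f)/f.
D = 13 × 50 × (1−f)/f ≈ 13 × 50 × 1.00000 ≈ 650.00 mg.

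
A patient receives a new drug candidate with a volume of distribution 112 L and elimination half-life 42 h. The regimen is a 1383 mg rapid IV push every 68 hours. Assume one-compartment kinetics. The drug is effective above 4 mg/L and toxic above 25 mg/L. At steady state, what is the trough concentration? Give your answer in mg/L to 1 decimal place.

6.0 mg/L

Over one 68-h interval, 68/42 ≈ 1.619 half-lives elapse, leaving f ≈ 0.3256 of each dose.
At steady state, accumulation factor R = 1/(1 − e^(−kτ)) ≈ 1.4828.
Single-dose peak C₀ = D/Vd = 1383/112 ≈ 12.348 mg/L.
Steady-state peak Cmax,ss = C₀·R ≈ 12.348 × 1.4828 ≈ 18.310 mg/L.
Steady-state trough Cmin,ss = Cmax,ss·f ≈ 18.310 × 0.3256 ≈ 5.962 mg/L.
Trough 6.0 mg/L vs MEC 4 mg/L: adequate.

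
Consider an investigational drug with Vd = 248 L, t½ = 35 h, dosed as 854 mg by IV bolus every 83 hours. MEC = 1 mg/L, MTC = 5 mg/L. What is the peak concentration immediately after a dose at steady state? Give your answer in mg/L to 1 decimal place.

Over one 83-h interval, 83/35 ≈ 2.3714 half-lives elapse, leaving f ≈ 0.1933 of each dose.
At steady state, accumulation factor R = 1/(1 − e^(−kτ)) ≈ 1.2396.
Each bolus raises the concentration by D/Vd = 854/248 ≈ 3.444 mg/L.
Steady-state peak Cmax,ss = C₀·R ≈ 3.444 × 1.2396 ≈ 4.269 mg/L.
Peak 4.3 mg/L vs MTC 5 mg/L: below toxic threshold.

4.3 mg/L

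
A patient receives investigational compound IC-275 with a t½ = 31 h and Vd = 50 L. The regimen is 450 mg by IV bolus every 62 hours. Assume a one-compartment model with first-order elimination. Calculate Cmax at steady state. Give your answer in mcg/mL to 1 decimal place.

12.0 mcg/mL

The dosing interval is 2 half-lives, so f = 2^(−2) = 0.25.
At steady state, R = 1/(1 − 0.25) = 4/3.
Single-dose peak C₀ = D/Vd = 450/50 = 9 mcg/mL.
Steady-state peak Cmax,ss = C₀·R = 9 × 4/3 ≈ 12.000 mcg/mL.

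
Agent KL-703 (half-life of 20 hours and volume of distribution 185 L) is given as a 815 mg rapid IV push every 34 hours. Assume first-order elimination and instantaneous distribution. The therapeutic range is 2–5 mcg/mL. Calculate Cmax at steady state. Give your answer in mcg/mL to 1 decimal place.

6.4 mcg/mL

Over one 34-h interval, 34/20 ≈ 1.7 half-lives elapse, leaving f ≈ 0.3078 of each dose.
Accumulation ratio R = 1/(1 − f) ≈ 1/0.6922 ≈ 1.4447.
Each bolus raises the concentration by D/Vd = 815/185 ≈ 4.405 mcg/mL.
Steady-state peak Cmax,ss = C₀·R ≈ 4.405 × 1.4447 ≈ 6.364 mcg/mL.
Peak 6.4 mcg/mL vs MTC 5 mcg/mL: exceeds toxic threshold.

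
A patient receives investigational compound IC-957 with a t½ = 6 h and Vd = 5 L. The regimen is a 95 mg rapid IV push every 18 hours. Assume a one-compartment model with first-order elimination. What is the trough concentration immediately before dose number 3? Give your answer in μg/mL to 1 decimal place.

2.7 μg/mL

f = (1/2)^(τ/t½) = (1/2)^(18/6) ≈ 0.1250.
C₀ = D/Vd = 95/5 ≈ 19.000 μg/mL.
Before the 3rd dose, 2 doses have been given. Superposition: Cmin = C₀·(f + f²).
≈ 19.000 × (0.1250 + 0.0156) ≈ 19.000 × 0.1406 ≈ 2.671 μg/mL.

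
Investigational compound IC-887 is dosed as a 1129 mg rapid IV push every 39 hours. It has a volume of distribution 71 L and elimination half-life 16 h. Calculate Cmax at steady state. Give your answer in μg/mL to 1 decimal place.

19.5 μg/mL

k = ln2/t½ = ln2/16 ≈ 0.043322 h⁻¹; fraction remaining f = e^(−kτ) = e^(−0.043322×39) ≈ 0.1846.
Accumulation ratio R = 1/(1 − f) ≈ 1/0.8154 ≈ 1.2264.
Each bolus raises the concentration by D/Vd = 1129/71 ≈ 15.901 μg/mL.
Steady-state peak Cmax,ss = C₀·R ≈ 15.901 × 1.2264 ≈ 19.501 μg/mL.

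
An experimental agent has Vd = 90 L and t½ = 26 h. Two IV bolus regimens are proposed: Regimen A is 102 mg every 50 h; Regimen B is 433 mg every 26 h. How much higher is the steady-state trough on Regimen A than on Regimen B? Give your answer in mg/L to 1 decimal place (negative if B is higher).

Regimen A: f = (1/2)^(50/26) ≈ 0.2637; Cmin,ss = (102/90)·f/(1−f) ≈ 0.406 mg/L.
Regimen B: f = (1/2)^(26/26) ≈ 0.5000; Cmin,ss = (433/90)·f/(1−f) ≈ 4.811 mg/L.
Difference ≈ 0.406 − 4.811 ≈ -4.405 mg/L.

-4.4 mg/L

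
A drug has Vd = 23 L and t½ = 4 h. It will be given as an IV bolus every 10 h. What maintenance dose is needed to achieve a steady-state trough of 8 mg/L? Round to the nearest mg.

857 mg

τ/t½ = 10/4 ≈ 2.5, so f = (1/2)^(10/4) ≈ 0.176777.
Cmin,ss = (D/Vd)·f/(1−f), so D = Cmin,ss·Vd·(1−f)/f.
D = 8 × 23 × (1−f)/f ≈ 8 × 23 × 4.65684 ≈ 856.86 mg.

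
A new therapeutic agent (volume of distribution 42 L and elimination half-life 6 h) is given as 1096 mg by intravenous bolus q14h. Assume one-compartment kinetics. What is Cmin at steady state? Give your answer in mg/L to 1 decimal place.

6.5 mg/L

τ/t½ = 14/6 ≈ 2.3333, so fraction remaining f = (1/2)^(14/6) ≈ 0.1984.
At steady state, accumulation factor R = 1/(1 − e^(−kτ)) ≈ 1.2475.
Each bolus raises the concentration by D/Vd = 1096/42 ≈ 26.095 mg/L.
Cmax,ss = C₀/(1 − f) ≈ 26.095/0.8016 ≈ 32.554 mg/L.
Steady-state trough Cmin,ss = Cmax,ss·f ≈ 32.554 × 0.1984 ≈ 6.459 mg/L.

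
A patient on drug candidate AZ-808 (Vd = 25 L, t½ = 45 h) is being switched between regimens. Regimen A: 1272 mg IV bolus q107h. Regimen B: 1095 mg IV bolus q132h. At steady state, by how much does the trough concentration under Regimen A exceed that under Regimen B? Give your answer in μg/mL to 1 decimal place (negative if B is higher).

Regimen A: f = (1/2)^(107/45) ≈ 0.1924; Cmin,ss = (1272/25)·f/(1−f) ≈ 12.121 μg/mL.
Regimen B: f = (1/2)^(132/45) ≈ 0.1309; Cmin,ss = (1095/25)·f/(1−f) ≈ 6.597 μg/mL.
Difference ≈ 12.121 − 6.597 ≈ 5.524 μg/mL.

5.5 μg/mL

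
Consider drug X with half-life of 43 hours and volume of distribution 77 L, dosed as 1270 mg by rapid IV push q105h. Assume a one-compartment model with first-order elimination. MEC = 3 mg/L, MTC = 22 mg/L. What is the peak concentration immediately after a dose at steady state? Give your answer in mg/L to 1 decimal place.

20.2 mg/L

k = ln2/t½ = ln2/43 ≈ 0.016120 h⁻¹; fraction remaining f = e^(−kτ) = e^(−0.016120×105) ≈ 0.1840.
At steady state, accumulation factor R = 1/(1 − e^(−kτ)) ≈ 1.2255.
Each bolus raises the concentration by D/Vd = 1270/77 ≈ 16.494 mg/L.
Steady-state peak Cmax,ss = C₀·R ≈ 16.494 × 1.2255 ≈ 20.213 mg/L.
Peak 20.2 mg/L vs MTC 22 mg/L: below toxic threshold.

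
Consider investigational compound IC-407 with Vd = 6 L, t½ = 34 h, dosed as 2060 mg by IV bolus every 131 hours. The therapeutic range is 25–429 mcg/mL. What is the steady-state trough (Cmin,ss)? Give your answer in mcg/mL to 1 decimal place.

25.5 mcg/mL

τ/t½ = 131/34 ≈ 3.8529, so fraction remaining f = (1/2)^(131/34) ≈ 0.0692.
Single-dose peak C₀ = D/Vd = 2060/6 ≈ 343.333 mcg/mL.
Steady-state trough Cmin,ss = C₀·f/(1−f) ≈ 343.333 × 0.0692/0.9308 ≈ 25.525 mcg/mL.
Trough 25.5 mcg/mL vs MEC 25 mcg/mL: adequate.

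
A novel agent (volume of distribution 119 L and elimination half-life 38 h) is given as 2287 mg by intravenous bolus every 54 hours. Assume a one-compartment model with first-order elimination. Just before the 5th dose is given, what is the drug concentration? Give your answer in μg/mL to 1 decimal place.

f = (1/2)^(τ/t½) = (1/2)^(54/38) ≈ 0.3734.
C₀ = D/Vd = 2287/119 ≈ 19.218 μg/mL.
Before the 5th dose, 4 doses have been given. Superposition: Cmin = C₀·(f + f² + … + f^4).
≈ 19.218 × (0.3734 + 0.1394 + 0.0521 + 0.0194) ≈ 19.218 × 0.5843 ≈ 11.229 μg/mL.

11.2 μg/mL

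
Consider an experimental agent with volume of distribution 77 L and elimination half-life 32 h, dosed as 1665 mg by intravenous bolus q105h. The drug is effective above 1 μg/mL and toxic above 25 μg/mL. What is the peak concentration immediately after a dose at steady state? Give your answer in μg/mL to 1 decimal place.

24.1 μg/mL

τ/t½ = 105/32 ≈ 3.2812, so fraction remaining f = (1/2)^(105/32) ≈ 0.1029.
At steady state, accumulation factor R = 1/(1 − e^(−kτ)) ≈ 1.1147.
Single-dose peak C₀ = D/Vd = 1665/77 ≈ 21.623 μg/mL.
Steady-state peak Cmax,ss = C₀·R ≈ 21.623 × 1.1147 ≈ 24.103 μg/mL.
Peak 24.1 μg/mL vs MTC 25 μg/mL: below toxic threshold.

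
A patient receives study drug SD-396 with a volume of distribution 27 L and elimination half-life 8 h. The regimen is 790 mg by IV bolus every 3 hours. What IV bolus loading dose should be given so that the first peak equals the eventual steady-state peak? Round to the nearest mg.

3451 mg

f = (1/2)^(3/8) ≈ 0.771105; accumulation ratio R = 1/(1−f) ≈ 4.36882.
Loading dose to hit Cmax,ss on first dose: D_load = D_maint·R ≈ 790 × 4.36882 ≈ 3451.37 mg.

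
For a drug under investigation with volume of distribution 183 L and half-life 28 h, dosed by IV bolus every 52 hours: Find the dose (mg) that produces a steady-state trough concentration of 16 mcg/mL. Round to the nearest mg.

7680 mg

τ/t½ = 52/28 ≈ 1.8571, so f = (1/2)^(52/28) ≈ 0.276022.
Cmin,ss = (D/Vd)·f/(1−f), so D = Cmin,ss·Vd·(1−f)/f.
D = 16 × 183 × (1−f)/f ≈ 16 × 183 × 2.62290 ≈ 7679.85 mg.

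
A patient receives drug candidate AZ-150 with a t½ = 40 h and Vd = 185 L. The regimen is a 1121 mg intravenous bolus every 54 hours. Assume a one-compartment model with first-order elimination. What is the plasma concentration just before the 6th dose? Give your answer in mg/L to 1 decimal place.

f = (1/2)^(τ/t½) = (1/2)^(54/40) ≈ 0.3923.
C₀ = D/Vd = 1121/185 ≈ 6.059 mg/L.
Before the 6th dose, 5 doses have been given. Superposition: Cmin = C₀·(f + f² + … + f^5).
≈ 6.059 × (0.3923 + 0.1539 + 0.0604 + 0.0237 + 0.0093) ≈ 6.059 × 0.6396 ≈ 3.875 mg/L.

3.9 mg/L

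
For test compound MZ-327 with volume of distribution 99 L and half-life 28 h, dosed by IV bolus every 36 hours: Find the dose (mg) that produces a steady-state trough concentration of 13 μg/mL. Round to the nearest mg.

1851 mg

τ/t½ = 36/28 ≈ 1.2857, so f = (1/2)^(36/28) ≈ 0.410168.
Cmin,ss = (D/Vd)·f/(1−f), so D = Cmin,ss·Vd·(1−f)/f.
D = 13 × 99 × (1−f)/f ≈ 13 × 99 × 1.43803 ≈ 1850.74 mg.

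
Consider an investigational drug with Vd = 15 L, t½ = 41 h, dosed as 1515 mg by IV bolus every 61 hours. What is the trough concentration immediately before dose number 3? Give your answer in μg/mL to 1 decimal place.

48.9 μg/mL

f = (1/2)^(τ/t½) = (1/2)^(61/41) ≈ 0.3566.
C₀ = D/Vd = 1515/15 ≈ 101.000 μg/mL.
Before the 3rd dose, 2 doses have been given. Superposition: Cmin = C₀·(f + f²).
≈ 101.000 × (0.3566 + 0.1272) ≈ 101.000 × 0.4838 ≈ 48.864 μg/mL.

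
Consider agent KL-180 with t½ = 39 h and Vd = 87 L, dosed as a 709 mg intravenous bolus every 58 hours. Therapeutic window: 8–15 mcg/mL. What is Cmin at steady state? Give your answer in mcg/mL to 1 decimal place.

4.5 mcg/mL

Over one 58-h interval, 58/39 ≈ 1.4872 half-lives elapse, leaving f ≈ 0.3567 of each dose.
Single-dose peak C₀ = D/Vd = 709/87 ≈ 8.149 mcg/mL.
Steady-state trough Cmin,ss = C₀·f/(1−f) ≈ 8.149 × 0.3567/0.6433 ≈ 4.518 mcg/mL.
Trough 4.5 mcg/mL vs MEC 8 mcg/mL: subtherapeutic.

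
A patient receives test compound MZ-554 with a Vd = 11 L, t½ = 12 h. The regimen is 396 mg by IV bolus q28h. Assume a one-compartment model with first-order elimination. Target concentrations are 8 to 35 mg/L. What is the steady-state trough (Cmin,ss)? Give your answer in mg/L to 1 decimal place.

8.9 mg/L

τ/t½ = 28/12 ≈ 2.3333, so fraction remaining f = (1/2)^(28/12) ≈ 0.1984.
Single-dose peak C₀ = D/Vd = 396/11 ≈ 36.000 mg/L.
Steady-state trough Cmin,ss = C₀·f/(1−f) ≈ 36.000 × 0.1984/0.8016 ≈ 8.910 mg/L.
Trough 8.9 mg/L vs MEC 8 mg/L: adequate.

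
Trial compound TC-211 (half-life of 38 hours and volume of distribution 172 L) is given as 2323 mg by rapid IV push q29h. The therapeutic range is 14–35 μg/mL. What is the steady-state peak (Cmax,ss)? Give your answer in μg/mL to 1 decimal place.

τ/t½ = 29/38 ≈ 0.76316, so fraction remaining f = (1/2)^(29/38) ≈ 0.5892.
At steady state, accumulation factor R = 1/(1 − e^(−kτ)) ≈ 2.4343.
Single-dose peak C₀ = D/Vd = 2323/172 ≈ 13.506 μg/mL.
Steady-state peak Cmax,ss = C₀·R ≈ 13.506 × 2.4343 ≈ 32.878 μg/mL.
Peak 32.9 μg/mL vs MTC 35 μg/mL: below toxic threshold.

32.9 μg/mL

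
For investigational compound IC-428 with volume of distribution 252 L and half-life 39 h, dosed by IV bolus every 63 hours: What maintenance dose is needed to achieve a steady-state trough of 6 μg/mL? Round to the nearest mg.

3121 mg

τ/t½ = 63/39 ≈ 1.6154, so f = (1/2)^(63/39) ≈ 0.326378.
Cmin,ss = (D/Vd)·f/(1−f), so D = Cmin,ss·Vd·(1−f)/f.
D = 6 × 252 × (1−f)/f ≈ 6 × 252 × 2.06393 ≈ 3120.66 mg.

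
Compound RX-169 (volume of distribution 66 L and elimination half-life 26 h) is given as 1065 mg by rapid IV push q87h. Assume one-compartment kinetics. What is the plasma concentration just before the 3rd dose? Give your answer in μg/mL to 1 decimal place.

1.7 μg/mL

f = (1/2)^(τ/t½) = (1/2)^(87/26) ≈ 0.0983.
C₀ = D/Vd = 1065/66 ≈ 16.136 μg/mL.
Before the 3rd dose, 2 doses have been given. Superposition: Cmin = C₀·(f + f²).
≈ 16.136 × (0.0983 + 0.0097) ≈ 16.136 × 0.1080 ≈ 1.743 μg/mL.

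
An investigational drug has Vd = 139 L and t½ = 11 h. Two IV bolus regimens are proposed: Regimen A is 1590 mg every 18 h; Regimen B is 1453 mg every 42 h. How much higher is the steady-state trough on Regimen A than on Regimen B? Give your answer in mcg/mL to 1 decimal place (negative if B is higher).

Regimen A: f = (1/2)^(18/11) ≈ 0.3217; Cmin,ss = (1590/139)·f/(1−f) ≈ 5.425 mcg/mL.
Regimen B: f = (1/2)^(42/11) ≈ 0.0709; Cmin,ss = (1453/139)·f/(1−f) ≈ 0.798 mcg/mL.
Difference ≈ 5.425 − 0.798 ≈ 4.627 mcg/mL.

4.6 mcg/mL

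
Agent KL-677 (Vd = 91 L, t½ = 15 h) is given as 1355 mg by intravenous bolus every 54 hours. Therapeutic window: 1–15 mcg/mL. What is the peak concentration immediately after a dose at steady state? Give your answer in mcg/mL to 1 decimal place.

16.2 mcg/mL

τ/t½ = 54/15 ≈ 3.6, so fraction remaining f = (1/2)^(54/15) ≈ 0.0825.
At steady state, accumulation factor R = 1/(1 − e^(−kτ)) ≈ 1.0899.
Each bolus raises the concentration by D/Vd = 1355/91 ≈ 14.890 mcg/mL.
Steady-state peak Cmax,ss = C₀·R ≈ 14.890 × 1.0899 ≈ 16.229 mcg/mL.
Peak 16.2 mcg/mL vs MTC 15 mcg/mL: exceeds toxic threshold.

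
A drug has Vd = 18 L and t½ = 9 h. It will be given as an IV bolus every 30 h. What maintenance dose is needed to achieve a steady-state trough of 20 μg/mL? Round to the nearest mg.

τ/t½ = 30/9 ≈ 3.3333, so f = (1/2)^(30/9) ≈ 0.099213.
Cmin,ss = (D/Vd)·f/(1−f), so D = Cmin,ss·Vd·(1−f)/f.
D = 20 × 18 × (1−f)/f ≈ 20 × 18 × 9.07932 ≈ 3268.56 mg.

3269 mg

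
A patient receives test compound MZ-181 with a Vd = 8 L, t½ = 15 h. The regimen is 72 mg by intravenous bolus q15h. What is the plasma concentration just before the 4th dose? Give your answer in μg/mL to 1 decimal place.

7.9 μg/mL

f = (1/2)^(τ/t½) = (1/2)^(15/15) ≈ 0.5000.
C₀ = D/Vd = 72/8 ≈ 9.000 μg/mL.
Before the 4th dose, 3 doses have been given. Superposition: Cmin = C₀·(f + f² + … + f^3).
≈ 9.000 × (0.5000 + 0.2500 + 0.1250) ≈ 9.000 × 0.8750 ≈ 7.875 μg/mL.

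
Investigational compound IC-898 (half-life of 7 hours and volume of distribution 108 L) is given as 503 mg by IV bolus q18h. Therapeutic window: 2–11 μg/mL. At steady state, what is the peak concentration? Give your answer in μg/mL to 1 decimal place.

k = ln2/t½ = ln2/7 ≈ 0.099021 h⁻¹; fraction remaining f = e^(−kτ) = e^(−0.099021×18) ≈ 0.1682.
Accumulation ratio R = 1/(1 − f) ≈ 1/0.8318 ≈ 1.2022.
Each bolus raises the concentration by D/Vd = 503/108 ≈ 4.657 μg/mL.
Steady-state peak Cmax,ss = C₀·R ≈ 4.657 × 1.2022 ≈ 5.599 μg/mL.
Peak 5.6 μg/mL vs MTC 11 μg/mL: below toxic threshold.

5.6 μg/mL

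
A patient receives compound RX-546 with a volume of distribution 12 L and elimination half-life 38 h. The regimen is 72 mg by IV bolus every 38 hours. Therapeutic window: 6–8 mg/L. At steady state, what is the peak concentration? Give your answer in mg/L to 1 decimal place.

The dosing interval is 1 half-life, so f = 2^(−1) = 0.5.
At steady state, R = 1/(1 − 0.5) = 2/1.
Single-dose peak C₀ = D/Vd = 72/12 = 6 mg/L.
Steady-state peak Cmax,ss = C₀·R = 6 × 2/1 ≈ 12.000 mg/L.
Peak 12.0 mg/L vs MTC 8 mg/L: exceeds toxic threshold.

12.0 mg/L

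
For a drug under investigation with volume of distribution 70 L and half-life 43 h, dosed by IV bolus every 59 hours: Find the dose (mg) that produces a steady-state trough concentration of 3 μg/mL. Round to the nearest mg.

τ/t½ = 59/43 ≈ 1.3721, so f = (1/2)^(59/43) ≈ 0.386330.
Cmin,ss = (D/Vd)·f/(1−f), so D = Cmin,ss·Vd·(1−f)/f.
D = 3 × 70 × (1−f)/f ≈ 3 × 70 × 1.58846 ≈ 333.58 mg.

334 mg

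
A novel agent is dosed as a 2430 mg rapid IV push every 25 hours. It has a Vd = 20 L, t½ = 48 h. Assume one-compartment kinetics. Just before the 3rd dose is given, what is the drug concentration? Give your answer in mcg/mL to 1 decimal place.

143.7 mcg/mL

f = (1/2)^(τ/t½) = (1/2)^(25/48) ≈ 0.6970.
C₀ = D/Vd = 2430/20 ≈ 121.500 mcg/mL.
Before the 3rd dose, 2 doses have been given. Superposition: Cmin = C₀·(f + f²).
≈ 121.500 × (0.6970 + 0.4858) ≈ 121.500 × 1.1828 ≈ 143.710 mcg/mL.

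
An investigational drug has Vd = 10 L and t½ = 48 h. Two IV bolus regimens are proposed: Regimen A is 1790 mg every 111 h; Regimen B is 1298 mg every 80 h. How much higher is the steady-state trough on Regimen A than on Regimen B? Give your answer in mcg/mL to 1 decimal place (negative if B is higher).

-14.6 mcg/mL

Regimen A: f = (1/2)^(111/48) ≈ 0.2013; Cmin,ss = (1790/10)·f/(1−f) ≈ 45.114 mcg/mL.
Regimen B: f = (1/2)^(80/48) ≈ 0.3150; Cmin,ss = (1298/10)·f/(1−f) ≈ 59.689 mcg/mL.
Difference ≈ 45.114 − 59.689 ≈ -14.575 mcg/mL.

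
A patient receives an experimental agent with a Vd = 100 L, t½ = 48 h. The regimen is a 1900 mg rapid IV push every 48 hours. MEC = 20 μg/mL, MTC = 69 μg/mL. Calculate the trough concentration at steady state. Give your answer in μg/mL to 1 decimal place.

τ = 48 h = 1 half-life, so f = (1/2)^1 = 0.5.
Accumulation ratio R = 1/(1 − f) = 1/0.5 = 2/1.
Single-dose peak C₀ = D/Vd = 1900/100 = 19 μg/mL.
Steady-state peak Cmax,ss = C₀·R = 19 × 2/1 ≈ 38.000 μg/mL.
Steady-state trough Cmin,ss = Cmax,ss·f ≈ 38.000 × 0.5 ≈ 19.000 μg/mL.
Trough 19.0 μg/mL vs MEC 20 μg/mL: subtherapeutic.

19.0 μg/mL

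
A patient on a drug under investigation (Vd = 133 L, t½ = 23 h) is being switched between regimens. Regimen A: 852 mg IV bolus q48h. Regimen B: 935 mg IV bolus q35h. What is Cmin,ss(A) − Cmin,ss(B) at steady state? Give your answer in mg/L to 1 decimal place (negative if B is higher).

Regimen A: f = (1/2)^(48/23) ≈ 0.2354; Cmin,ss = (852/133)·f/(1−f) ≈ 1.972 mg/L.
Regimen B: f = (1/2)^(35/23) ≈ 0.3483; Cmin,ss = (935/133)·f/(1−f) ≈ 3.757 mg/L.
Difference ≈ 1.972 − 3.757 ≈ -1.785 mg/L.

-1.8 mg/L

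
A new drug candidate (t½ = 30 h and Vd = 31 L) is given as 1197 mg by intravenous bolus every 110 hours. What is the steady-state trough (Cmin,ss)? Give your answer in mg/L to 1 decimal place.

3.3 mg/L

k = ln2/t½ = ln2/30 ≈ 0.023105 h⁻¹; fraction remaining f = e^(−kτ) = e^(−0.023105×110) ≈ 0.0787.
Single-dose peak C₀ = D/Vd = 1197/31 ≈ 38.613 mg/L.
Steady-state trough Cmin,ss = C₀·f/(1−f) ≈ 38.613 × 0.0787/0.9213 ≈ 3.298 mg/L.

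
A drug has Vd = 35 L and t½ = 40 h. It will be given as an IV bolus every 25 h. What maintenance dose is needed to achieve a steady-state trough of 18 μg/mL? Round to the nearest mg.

τ/t½ = 25/40 ≈ 0.625, so f = (1/2)^(25/40) ≈ 0.648420.
Cmin,ss = (D/Vd)·f/(1−f), so D = Cmin,ss·Vd·(1−f)/f.
D = 18 × 35 × (1−f)/f ≈ 18 × 35 × 0.54221 ≈ 341.59 mg.

342 mg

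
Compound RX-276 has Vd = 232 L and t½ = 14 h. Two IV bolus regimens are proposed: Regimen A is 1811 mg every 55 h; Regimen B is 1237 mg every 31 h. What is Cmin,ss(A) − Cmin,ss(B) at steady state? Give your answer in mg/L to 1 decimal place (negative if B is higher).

-0.9 mg/L

Regimen A: f = (1/2)^(55/14) ≈ 0.0657; Cmin,ss = (1811/232)·f/(1−f) ≈ 0.549 mg/L.
Regimen B: f = (1/2)^(31/14) ≈ 0.2155; Cmin,ss = (1237/232)·f/(1−f) ≈ 1.465 mg/L.
Difference ≈ 0.549 − 1.465 ≈ -0.916 mg/L.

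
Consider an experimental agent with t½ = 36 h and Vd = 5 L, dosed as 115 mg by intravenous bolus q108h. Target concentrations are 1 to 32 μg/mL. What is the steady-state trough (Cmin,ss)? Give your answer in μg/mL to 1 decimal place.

3.3 μg/mL

τ = 108 h = 3 half-lives, so f = (1/2)^3 = 0.125.
Accumulation ratio R = 1/(1 − f) = 1/0.875 = 8/7.
Single-dose peak C₀ = D/Vd = 115/5 = 23 μg/mL.
Steady-state peak Cmax,ss = C₀·R = 23 × 8/7 ≈ 26.286 μg/mL.
Steady-state trough Cmin,ss = Cmax,ss·f ≈ 26.286 × 0.125 ≈ 3.286 μg/mL.
Trough 3.3 μg/mL vs MEC 1 μg/mL: adequate.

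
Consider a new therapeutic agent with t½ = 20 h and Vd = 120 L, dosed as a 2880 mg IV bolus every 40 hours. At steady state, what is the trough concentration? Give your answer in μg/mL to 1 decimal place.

8.0 μg/mL

The dosing interval is 2 half-lives, so f = 2^(−2) = 0.25.
At steady state, R = 1/(1 − 0.25) = 4/3.
Single-dose peak C₀ = D/Vd = 2880/120 = 24 μg/mL.
Steady-state peak Cmax,ss = C₀·R = 24 × 4/3 ≈ 32.000 μg/mL.
Steady-state trough Cmin,ss = Cmax,ss·f ≈ 32.000 × 0.25 ≈ 8.000 μg/mL.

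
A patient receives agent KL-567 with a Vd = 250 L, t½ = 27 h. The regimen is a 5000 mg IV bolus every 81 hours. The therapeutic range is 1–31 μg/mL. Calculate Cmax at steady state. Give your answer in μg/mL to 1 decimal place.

22.9 μg/mL

The dosing interval is 3 half-lives, so f = 2^(−3) = 0.125.
At steady state, R = 1/(1 − 0.125) = 8/7.
Single-dose peak C₀ = D/Vd = 5000/250 = 20 μg/mL.
Steady-state peak Cmax,ss = C₀·R = 20 × 8/7 ≈ 22.857 μg/mL.
Peak 22.9 μg/mL vs MTC 31 μg/mL: below toxic threshold.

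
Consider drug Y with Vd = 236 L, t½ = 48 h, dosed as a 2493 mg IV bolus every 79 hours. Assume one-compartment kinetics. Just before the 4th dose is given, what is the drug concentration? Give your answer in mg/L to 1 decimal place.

f = (1/2)^(τ/t½) = (1/2)^(79/48) ≈ 0.3196.
C₀ = D/Vd = 2493/236 ≈ 10.564 mg/L.
Before the 4th dose, 3 doses have been given. Superposition: Cmin = C₀·(f + f² + … + f^3).
≈ 10.564 × (0.3196 + 0.1021 + 0.0326) ≈ 10.564 × 0.4543 ≈ 4.799 mg/L.

4.8 mg/L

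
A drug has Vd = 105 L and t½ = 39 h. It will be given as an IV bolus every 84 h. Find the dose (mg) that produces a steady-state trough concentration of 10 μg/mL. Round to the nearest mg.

τ/t½ = 84/39 ≈ 2.1538, so f = (1/2)^(84/39) ≈ 0.224713.
Cmin,ss = (D/Vd)·f/(1−f), so D = Cmin,ss·Vd·(1−f)/f.
D = 10 × 105 × (1−f)/f ≈ 10 × 105 × 3.45012 ≈ 3622.63 mg.

3623 mg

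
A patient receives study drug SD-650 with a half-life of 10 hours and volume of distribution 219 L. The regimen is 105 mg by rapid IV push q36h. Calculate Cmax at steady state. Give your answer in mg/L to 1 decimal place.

k = ln2/t½ = ln2/10 ≈ 0.069315 h⁻¹; fraction remaining f = e^(−kτ) = e^(−0.069315×36) ≈ 0.0825.
Accumulation ratio R = 1/(1 − f) ≈ 1/0.9175 ≈ 1.0899.
Each bolus raises the concentration by D/Vd = 105/219 ≈ 0.479 mg/L.
Steady-state peak Cmax,ss = C₀·R ≈ 0.479 × 1.0899 ≈ 0.522 mg/L.

0.5 mg/L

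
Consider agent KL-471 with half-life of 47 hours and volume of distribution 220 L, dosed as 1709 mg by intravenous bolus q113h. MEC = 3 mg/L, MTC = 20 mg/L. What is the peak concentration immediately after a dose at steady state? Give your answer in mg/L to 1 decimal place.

9.6 mg/L

k = ln2/t½ = ln2/47 ≈ 0.014748 h⁻¹; fraction remaining f = e^(−kτ) = e^(−0.014748×113) ≈ 0.1889.
Accumulation ratio R = 1/(1 − f) ≈ 1/0.8111 ≈ 1.2329.
Single-dose peak C₀ = D/Vd = 1709/220 ≈ 7.768 mg/L.
Steady-state peak Cmax,ss = C₀·R ≈ 7.768 × 1.2329 ≈ 9.577 mg/L.
Peak 9.6 mg/L vs MTC 20 mg/L: below toxic threshold.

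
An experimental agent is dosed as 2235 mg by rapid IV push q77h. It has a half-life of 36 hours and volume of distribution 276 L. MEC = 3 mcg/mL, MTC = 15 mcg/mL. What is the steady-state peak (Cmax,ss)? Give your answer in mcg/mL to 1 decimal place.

τ/t½ = 77/36 ≈ 2.1389, so fraction remaining f = (1/2)^(77/36) ≈ 0.2271.
At steady state, accumulation factor R = 1/(1 − e^(−kτ)) ≈ 1.2938.
Single-dose peak C₀ = D/Vd = 2235/276 ≈ 8.098 mcg/mL.
Cmax,ss = C₀/(1 − f) ≈ 8.098/0.7729 ≈ 10.477 mcg/mL.
Peak 10.5 mcg/mL vs MTC 15 mcg/mL: below toxic threshold.

10.5 mcg/mL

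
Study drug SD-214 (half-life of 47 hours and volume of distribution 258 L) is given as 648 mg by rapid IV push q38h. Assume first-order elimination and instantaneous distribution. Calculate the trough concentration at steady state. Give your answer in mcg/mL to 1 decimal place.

3.3 mcg/mL

τ/t½ = 38/47 ≈ 0.80851, so fraction remaining f = (1/2)^(38/47) ≈ 0.5710.
Each bolus raises the concentration by D/Vd = 648/258 ≈ 2.512 mcg/mL.
Steady-state trough Cmin,ss = C₀·f/(1−f) ≈ 2.512 × 0.5710/0.4290 ≈ 3.343 mcg/mL.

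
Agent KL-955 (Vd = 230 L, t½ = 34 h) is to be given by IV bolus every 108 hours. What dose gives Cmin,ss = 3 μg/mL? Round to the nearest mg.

τ/t½ = 108/34 ≈ 3.1765, so f = (1/2)^(108/34) ≈ 0.110608.
Cmin,ss = (D/Vd)·f/(1−f), so D = Cmin,ss·Vd·(1−f)/f.
D = 3 × 230 × (1−f)/f ≈ 3 × 230 × 8.04094 ≈ 5548.25 mg.

5548 mg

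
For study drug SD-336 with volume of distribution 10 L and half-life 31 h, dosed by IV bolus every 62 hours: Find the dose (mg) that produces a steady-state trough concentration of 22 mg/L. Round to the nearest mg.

660 mg

τ/t½ = 62/31 ≈ 2, so f = (1/2)^(62/31) ≈ 0.250000.
Cmin,ss = (D/Vd)·f/(1−f), so D = Cmin,ss·Vd·(1−f)/f.
D = 22 × 10 × (1−f)/f ≈ 22 × 10 × 3.00000 ≈ 660.00 mg.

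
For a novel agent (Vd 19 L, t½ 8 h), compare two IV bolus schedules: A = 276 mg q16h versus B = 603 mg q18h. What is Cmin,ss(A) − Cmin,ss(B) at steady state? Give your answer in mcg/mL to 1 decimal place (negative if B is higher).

Regimen A: f = (1/2)^(16/8) ≈ 0.2500; Cmin,ss = (276/19)·f/(1−f) ≈ 4.842 mcg/mL.
Regimen B: f = (1/2)^(18/8) ≈ 0.2102; Cmin,ss = (603/19)·f/(1−f) ≈ 8.447 mcg/mL.
Difference ≈ 4.842 − 8.447 ≈ -3.605 mcg/mL.

-3.6 mcg/mL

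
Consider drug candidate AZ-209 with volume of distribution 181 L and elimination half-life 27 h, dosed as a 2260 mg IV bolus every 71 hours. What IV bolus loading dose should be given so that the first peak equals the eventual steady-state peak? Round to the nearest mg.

2696 mg

f = (1/2)^(71/27) ≈ 0.161586; accumulation ratio R = 1/(1−f) ≈ 1.19273.
Loading dose to hit Cmax,ss on first dose: D_load = D_maint·R ≈ 2260 × 1.19273 ≈ 2695.57 mg.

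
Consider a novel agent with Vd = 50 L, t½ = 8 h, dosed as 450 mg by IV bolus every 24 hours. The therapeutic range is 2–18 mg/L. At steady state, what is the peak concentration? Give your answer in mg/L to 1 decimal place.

τ = 24 h = 3 half-lives, so f = (1/2)^3 = 0.125.
Accumulation ratio R = 1/(1 − f) = 1/0.875 = 8/7.
Single-dose peak C₀ = D/Vd = 450/50 = 9 mg/L.
Steady-state peak Cmax,ss = C₀·R = 9 × 8/7 ≈ 10.286 mg/L.
Peak 10.3 mg/L vs MTC 18 mg/L: below toxic threshold.

10.3 mg/L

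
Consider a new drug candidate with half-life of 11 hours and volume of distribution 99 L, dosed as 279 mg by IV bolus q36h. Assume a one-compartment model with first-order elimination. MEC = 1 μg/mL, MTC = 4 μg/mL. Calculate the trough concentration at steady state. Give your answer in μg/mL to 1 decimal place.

0.3 μg/mL

Over one 36-h interval, 36/11 ≈ 3.2727 half-lives elapse, leaving f ≈ 0.1035 of each dose.
Single-dose peak C₀ = D/Vd = 279/99 ≈ 2.818 μg/mL.
Steady-state trough Cmin,ss = C₀·f/(1−f) ≈ 2.818 × 0.1035/0.8965 ≈ 0.325 μg/mL.
Trough 0.3 μg/mL vs MEC 1 μg/mL: subtherapeutic.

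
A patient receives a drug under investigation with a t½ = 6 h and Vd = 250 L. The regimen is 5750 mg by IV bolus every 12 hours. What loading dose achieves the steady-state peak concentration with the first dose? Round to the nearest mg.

f = (1/2)^(12/6) ≈ 0.250000; accumulation ratio R = 1/(1−f) ≈ 1.33333.
Loading dose to hit Cmax,ss on first dose: D_load = D_maint·R ≈ 5750 × 1.33333 ≈ 7666.65 mg.

7667 mg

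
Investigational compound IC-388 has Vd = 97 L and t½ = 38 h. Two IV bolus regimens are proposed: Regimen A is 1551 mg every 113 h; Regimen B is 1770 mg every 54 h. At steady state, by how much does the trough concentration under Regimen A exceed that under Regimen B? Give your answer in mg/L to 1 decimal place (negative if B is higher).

Regimen A: f = (1/2)^(113/38) ≈ 0.1273; Cmin,ss = (1551/97)·f/(1−f) ≈ 2.332 mg/L.
Regimen B: f = (1/2)^(54/38) ≈ 0.3734; Cmin,ss = (1770/97)·f/(1−f) ≈ 10.874 mg/L.
Difference ≈ 2.332 − 10.874 ≈ -8.542 mg/L.

-8.5 mg/L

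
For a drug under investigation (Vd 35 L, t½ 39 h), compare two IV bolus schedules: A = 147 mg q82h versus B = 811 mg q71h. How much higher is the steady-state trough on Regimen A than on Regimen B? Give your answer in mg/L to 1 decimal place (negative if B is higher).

Regimen A: f = (1/2)^(82/39) ≈ 0.2328; Cmin,ss = (147/35)·f/(1−f) ≈ 1.274 mg/L.
Regimen B: f = (1/2)^(71/39) ≈ 0.2831; Cmin,ss = (811/35)·f/(1−f) ≈ 9.150 mg/L.
Difference ≈ 1.274 − 9.150 ≈ -7.876 mg/L.

-7.9 mg/L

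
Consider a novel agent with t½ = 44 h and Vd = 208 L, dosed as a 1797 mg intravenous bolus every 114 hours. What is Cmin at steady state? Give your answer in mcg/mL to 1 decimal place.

Over one 114-h interval, 114/44 ≈ 2.5909 half-lives elapse, leaving f ≈ 0.1660 of each dose.
At steady state, accumulation factor R = 1/(1 − e^(−kτ)) ≈ 1.1990.
Each bolus raises the concentration by D/Vd = 1797/208 ≈ 8.639 mcg/mL.
Cmax,ss = C₀/(1 − f) ≈ 8.639/0.8340 ≈ 10.359 mcg/mL.
Steady-state trough Cmin,ss = Cmax,ss·f ≈ 10.359 × 0.1660 ≈ 1.720 mcg/mL.

1.7 mcg/mL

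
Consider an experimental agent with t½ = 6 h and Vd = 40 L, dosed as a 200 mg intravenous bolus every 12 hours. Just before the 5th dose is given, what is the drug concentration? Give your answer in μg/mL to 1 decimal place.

1.7 μg/mL

f = (1/2)^(τ/t½) = (1/2)^(12/6) ≈ 0.2500.
C₀ = D/Vd = 200/40 ≈ 5.000 μg/mL.
Before the 5th dose, 4 doses have been given. Superposition: Cmin = C₀·(f + f² + … + f^4).
≈ 5.000 × (0.2500 + 0.0625 + 0.0156 + 0.0039) ≈ 5.000 × 0.3320 ≈ 1.660 μg/mL.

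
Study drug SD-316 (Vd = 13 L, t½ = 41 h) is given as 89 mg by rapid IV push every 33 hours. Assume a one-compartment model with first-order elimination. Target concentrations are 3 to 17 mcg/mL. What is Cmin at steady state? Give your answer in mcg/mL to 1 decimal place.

k = ln2/t½ = ln2/41 ≈ 0.016906 h⁻¹; fraction remaining f = e^(−kτ) = e^(−0.016906×33) ≈ 0.5724.
Single-dose peak C₀ = D/Vd = 89/13 ≈ 6.846 mcg/mL.
Steady-state trough Cmin,ss = C₀·f/(1−f) ≈ 6.846 × 0.5724/0.4276 ≈ 9.164 mcg/mL.
Trough 9.2 mcg/mL vs MEC 3 mcg/mL: adequate.

9.2 mcg/mL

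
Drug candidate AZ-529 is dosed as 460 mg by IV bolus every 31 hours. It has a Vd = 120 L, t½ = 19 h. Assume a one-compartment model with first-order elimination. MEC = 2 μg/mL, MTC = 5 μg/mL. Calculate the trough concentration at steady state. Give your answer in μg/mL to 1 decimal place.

τ/t½ = 31/19 ≈ 1.6316, so fraction remaining f = (1/2)^(31/19) ≈ 0.3227.
At steady state, accumulation factor R = 1/(1 − e^(−kτ)) ≈ 1.4765.
Each bolus raises the concentration by D/Vd = 460/120 ≈ 3.833 μg/mL.
Cmax,ss = C₀/(1 − f) ≈ 3.833/0.6773 ≈ 5.659 μg/mL.
Steady-state trough Cmin,ss = Cmax,ss·f ≈ 5.659 × 0.3227 ≈ 1.826 μg/mL.
Trough 1.8 μg/mL vs MEC 2 μg/mL: subtherapeutic.

1.8 μg/mL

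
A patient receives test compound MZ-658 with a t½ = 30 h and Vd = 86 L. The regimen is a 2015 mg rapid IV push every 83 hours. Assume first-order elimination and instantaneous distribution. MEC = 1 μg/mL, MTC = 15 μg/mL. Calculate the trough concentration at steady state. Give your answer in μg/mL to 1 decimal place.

Over one 83-h interval, 83/30 ≈ 2.7667 half-lives elapse, leaving f ≈ 0.1469 of each dose.
At steady state, accumulation factor R = 1/(1 − e^(−kτ)) ≈ 1.1722.
Each bolus raises the concentration by D/Vd = 2015/86 ≈ 23.430 μg/mL.
Steady-state peak Cmax,ss = C₀·R ≈ 23.430 × 1.1722 ≈ 27.465 μg/mL.
Steady-state trough Cmin,ss = Cmax,ss·f ≈ 27.465 × 0.1469 ≈ 4.035 μg/mL.
Trough 4.0 μg/mL vs MEC 1 μg/mL: adequate.

4.0 μg/mL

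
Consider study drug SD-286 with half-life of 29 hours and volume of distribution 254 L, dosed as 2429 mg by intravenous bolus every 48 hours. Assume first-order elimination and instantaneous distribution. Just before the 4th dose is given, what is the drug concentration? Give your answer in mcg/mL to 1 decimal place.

4.3 mcg/mL

f = (1/2)^(τ/t½) = (1/2)^(48/29) ≈ 0.3175.
C₀ = D/Vd = 2429/254 ≈ 9.563 mcg/mL.
Before the 4th dose, 3 doses have been given. Superposition: Cmin = C₀·(f + f² + … + f^3).
≈ 9.563 × (0.3175 + 0.1008 + 0.0320) ≈ 9.563 × 0.4503 ≈ 4.306 mcg/mL.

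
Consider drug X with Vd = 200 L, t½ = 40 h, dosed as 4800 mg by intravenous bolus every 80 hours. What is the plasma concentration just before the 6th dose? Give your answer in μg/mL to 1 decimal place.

f = (1/2)^(τ/t½) = (1/2)^(80/40) ≈ 0.2500.
C₀ = D/Vd = 4800/200 ≈ 24.000 μg/mL.
Before the 6th dose, 5 doses have been given. Superposition: Cmin = C₀·(f + f² + … + f^5).
≈ 24.000 × (0.2500 + 0.0625 + 0.0156 + 0.0039 + 0.0010) ≈ 24.000 × 0.3330 ≈ 7.992 μg/mL.

8.0 μg/mL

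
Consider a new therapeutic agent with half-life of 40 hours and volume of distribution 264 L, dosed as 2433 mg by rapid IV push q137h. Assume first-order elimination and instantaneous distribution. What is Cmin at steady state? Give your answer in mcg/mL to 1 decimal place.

0.9 mcg/mL

Over one 137-h interval, 137/40 ≈ 3.425 half-lives elapse, leaving f ≈ 0.0931 of each dose.
Each bolus raises the concentration by D/Vd = 2433/264 ≈ 9.216 mcg/mL.
Steady-state trough Cmin,ss = C₀·f/(1−f) ≈ 9.216 × 0.0931/0.9069 ≈ 0.946 mcg/mL.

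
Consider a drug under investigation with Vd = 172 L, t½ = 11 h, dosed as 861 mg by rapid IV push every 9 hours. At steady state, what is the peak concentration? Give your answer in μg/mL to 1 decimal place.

k = ln2/t½ = ln2/11 ≈ 0.063013 h⁻¹; fraction remaining f = e^(−kτ) = e^(−0.063013×9) ≈ 0.5672.
At steady state, accumulation factor R = 1/(1 − e^(−kτ)) ≈ 2.3105.
Each bolus raises the concentration by D/Vd = 861/172 ≈ 5.006 μg/mL.
Cmax,ss = C₀/(1 − f) ≈ 5.006/0.4328 ≈ 11.567 μg/mL.

11.6 μg/mL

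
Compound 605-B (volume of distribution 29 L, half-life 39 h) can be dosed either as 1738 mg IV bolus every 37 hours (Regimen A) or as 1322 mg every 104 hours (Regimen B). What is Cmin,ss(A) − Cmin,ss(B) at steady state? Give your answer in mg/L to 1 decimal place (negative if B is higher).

55.9 mg/L

Regimen A: f = (1/2)^(37/39) ≈ 0.5181; Cmin,ss = (1738/29)·f/(1−f) ≈ 64.433 mg/L.
Regimen B: f = (1/2)^(104/39) ≈ 0.1575; Cmin,ss = (1322/29)·f/(1−f) ≈ 8.522 mg/L.
Difference ≈ 64.433 − 8.522 ≈ 55.911 mg/L.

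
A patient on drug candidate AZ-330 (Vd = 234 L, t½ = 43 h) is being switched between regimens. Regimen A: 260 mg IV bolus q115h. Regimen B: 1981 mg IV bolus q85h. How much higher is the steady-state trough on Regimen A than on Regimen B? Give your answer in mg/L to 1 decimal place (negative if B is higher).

Regimen A: f = (1/2)^(115/43) ≈ 0.1566; Cmin,ss = (260/234)·f/(1−f) ≈ 0.206 mg/L.
Regimen B: f = (1/2)^(85/43) ≈ 0.2541; Cmin,ss = (1981/234)·f/(1−f) ≈ 2.884 mg/L.
Difference ≈ 0.206 − 2.884 ≈ -2.678 mg/L.

-2.7 mg/L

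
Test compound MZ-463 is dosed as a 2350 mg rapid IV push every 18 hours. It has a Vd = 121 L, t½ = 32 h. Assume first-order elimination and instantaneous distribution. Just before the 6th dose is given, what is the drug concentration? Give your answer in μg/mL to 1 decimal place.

34.9 μg/mL

f = (1/2)^(τ/t½) = (1/2)^(18/32) ≈ 0.6771.
C₀ = D/Vd = 2350/121 ≈ 19.421 μg/mL.
Before the 6th dose, 5 doses have been given. Superposition: Cmin = C₀·(f + f² + … + f^5).
≈ 19.421 × (0.6771 + 0.4585 + 0.3104 + 0.2102 + 0.1423) ≈ 19.421 × 1.7985 ≈ 34.929 μg/mL.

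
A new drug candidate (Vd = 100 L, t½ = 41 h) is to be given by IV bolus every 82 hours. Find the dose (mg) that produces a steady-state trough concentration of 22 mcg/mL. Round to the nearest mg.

τ/t½ = 82/41 ≈ 2, so f = (1/2)^(82/41) ≈ 0.250000.
Cmin,ss = (D/Vd)·f/(1−f), so D = Cmin,ss·Vd·(1−f)/f.
D = 22 × 100 × (1−f)/f ≈ 22 × 100 × 3.00000 ≈ 6600.00 mg.

6600 mg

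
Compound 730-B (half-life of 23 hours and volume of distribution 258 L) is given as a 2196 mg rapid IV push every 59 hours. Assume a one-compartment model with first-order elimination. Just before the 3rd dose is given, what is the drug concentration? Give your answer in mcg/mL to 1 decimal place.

f = (1/2)^(τ/t½) = (1/2)^(59/23) ≈ 0.1690.
C₀ = D/Vd = 2196/258 ≈ 8.512 mcg/mL.
Before the 3rd dose, 2 doses have been given. Superposition: Cmin = C₀·(f + f²).
≈ 8.512 × (0.1690 + 0.0286) ≈ 8.512 × 0.1976 ≈ 1.682 mcg/mL.

1.7 mcg/mL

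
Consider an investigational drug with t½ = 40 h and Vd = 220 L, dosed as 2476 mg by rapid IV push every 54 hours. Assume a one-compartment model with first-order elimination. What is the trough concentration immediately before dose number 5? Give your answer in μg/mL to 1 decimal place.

f = (1/2)^(τ/t½) = (1/2)^(54/40) ≈ 0.3923.
C₀ = D/Vd = 2476/220 ≈ 11.255 μg/mL.
Before the 5th dose, 4 doses have been given. Superposition: Cmin = C₀·(f + f² + … + f^4).
≈ 11.255 × (0.3923 + 0.1539 + 0.0604 + 0.0237) ≈ 11.255 × 0.6303 ≈ 7.094 μg/mL.

7.1 μg/mL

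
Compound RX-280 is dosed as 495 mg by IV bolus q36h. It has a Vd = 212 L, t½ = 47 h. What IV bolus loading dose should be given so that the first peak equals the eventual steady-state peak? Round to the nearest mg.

f = (1/2)^(36/47) ≈ 0.588063; accumulation ratio R = 1/(1−f) ≈ 2.42756.
Loading dose to hit Cmax,ss on first dose: D_load = D_maint·R ≈ 495 × 2.42756 ≈ 1201.64 mg.

1202 mg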